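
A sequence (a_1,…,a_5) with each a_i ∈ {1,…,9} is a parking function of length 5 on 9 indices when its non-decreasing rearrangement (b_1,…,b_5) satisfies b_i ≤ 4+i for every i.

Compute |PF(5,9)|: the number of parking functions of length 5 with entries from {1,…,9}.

50000

|PF(5,9)| = (9−5+1)·(9+1)^(5−1) = 5 · 10000 = 50000 [KW]
One tuple (7,7,6,4,3) → sorted (3,4,6,7,7): b_i ≤ 4+i ∀i, a PF.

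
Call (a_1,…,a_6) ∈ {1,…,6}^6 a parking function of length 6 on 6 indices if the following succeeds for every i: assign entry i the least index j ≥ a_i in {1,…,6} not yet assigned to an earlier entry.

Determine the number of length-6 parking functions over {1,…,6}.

#PF = (6−6+1)·(6+1)^(6−1) = 1·16807 = 16807 [KW]
E.g. (4,5,1,1,2,4) → sorted (1,1,2,4,4,5): b_i ≤ i ∀i, a PF.

16807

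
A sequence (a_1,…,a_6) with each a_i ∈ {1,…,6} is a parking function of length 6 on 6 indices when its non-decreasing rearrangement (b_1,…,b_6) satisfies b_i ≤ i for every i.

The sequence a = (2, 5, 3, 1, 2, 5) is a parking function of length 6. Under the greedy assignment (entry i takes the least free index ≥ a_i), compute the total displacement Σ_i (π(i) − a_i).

3

Σπ = 21 ({1..6} each once); Σa = 2+5+3+1+2+5 = 18; disp = 21−18 = 3.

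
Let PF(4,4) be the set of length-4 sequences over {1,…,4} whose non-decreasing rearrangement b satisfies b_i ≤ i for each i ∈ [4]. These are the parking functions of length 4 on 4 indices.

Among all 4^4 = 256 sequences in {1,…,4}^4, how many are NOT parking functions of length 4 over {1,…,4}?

131

Count = 1·5^3 = 1×125 = 125 [KW]
Check (1,4,4,4) → sorted (1,4,4,4): b_2=4>2, not a PF.
Total 256; non-PF = 256−125 = 131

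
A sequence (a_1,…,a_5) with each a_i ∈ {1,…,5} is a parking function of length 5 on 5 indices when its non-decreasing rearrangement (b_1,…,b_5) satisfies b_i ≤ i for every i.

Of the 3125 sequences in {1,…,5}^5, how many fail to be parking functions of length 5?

Count = 1·6^4 = 1·1296 = 1296 [KW]
One tuple (5,5,2,5,2) → sorted (2,2,5,5,5): b_1=2>1, not a PF.
So 3125 − 1296 = 1829 fail.

1829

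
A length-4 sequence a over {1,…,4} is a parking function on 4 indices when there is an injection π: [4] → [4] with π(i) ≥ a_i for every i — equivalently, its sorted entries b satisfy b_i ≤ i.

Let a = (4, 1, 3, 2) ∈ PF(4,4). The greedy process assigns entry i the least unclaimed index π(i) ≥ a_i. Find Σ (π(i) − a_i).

Σπ(i) = 1+…+4 = 10; Σa = 4+1+3+2 = 10; disp = 10−10 = 0.

0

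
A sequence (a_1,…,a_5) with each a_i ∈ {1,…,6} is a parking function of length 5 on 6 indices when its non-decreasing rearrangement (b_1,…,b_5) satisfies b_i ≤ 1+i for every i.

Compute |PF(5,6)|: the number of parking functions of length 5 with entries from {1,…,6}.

4802

|PF(5,6)| = (7−5)·7^(5−1) = 2·2401 = 4802
Check (2,1,3,5,2) → sorted (1,2,2,3,5): b_i ≤ 1+i ∀i, a PF.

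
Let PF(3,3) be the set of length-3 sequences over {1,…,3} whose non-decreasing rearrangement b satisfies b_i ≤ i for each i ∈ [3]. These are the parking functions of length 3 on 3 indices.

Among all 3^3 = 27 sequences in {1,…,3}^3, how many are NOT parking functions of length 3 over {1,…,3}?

11

|PF(3,3)| = (3−3+1)·(3+1)^(3−1) = 1×16 = 16 [KW]
One tuple (2,3,3) → sorted (2,3,3): b_1=2>1, not a PF.
3^3 − 16 = 27 − 16 = 11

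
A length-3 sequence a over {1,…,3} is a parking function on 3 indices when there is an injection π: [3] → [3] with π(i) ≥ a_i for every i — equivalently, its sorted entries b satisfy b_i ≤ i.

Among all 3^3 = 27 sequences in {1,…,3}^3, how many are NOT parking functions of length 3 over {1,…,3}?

Count = (3−3+1)·(3+1)^(3−1) = 1×16 = 16 (Konheim–Weiss)
Check (2,3,3) → sorted (2,3,3): b_1=2>1, not a PF.
Total 27; non-PF = 27−16 = 11

11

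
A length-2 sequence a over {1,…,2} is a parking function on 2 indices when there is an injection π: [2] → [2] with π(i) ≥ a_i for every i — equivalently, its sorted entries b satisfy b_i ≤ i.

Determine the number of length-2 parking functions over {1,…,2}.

#PF = (2−2+1)·(2+1)^(2−1) = 1 · 3 = 3 (Konheim–Weiss)
Example (1,1) → sorted (1,1): b_i ≤ i ∀i, a PF.

3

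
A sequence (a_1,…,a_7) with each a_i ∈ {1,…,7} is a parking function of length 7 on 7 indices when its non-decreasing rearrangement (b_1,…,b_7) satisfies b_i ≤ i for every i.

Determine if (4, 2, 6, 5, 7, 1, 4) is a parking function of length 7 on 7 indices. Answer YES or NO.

NO

Sorted: b = (1, 2, 4, 4, 5, 6, 7).
  b_1=1 ≤ 1
  b_2=2 ≤ 2
  b_3=4 > 3
  fails at i=3 ⇒ NO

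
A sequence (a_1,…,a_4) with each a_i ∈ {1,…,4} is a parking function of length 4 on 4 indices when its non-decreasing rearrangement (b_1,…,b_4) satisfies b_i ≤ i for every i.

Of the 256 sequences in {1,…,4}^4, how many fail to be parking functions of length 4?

131

#PF = (5−4)·5^(4−1) = 1 · 125 = 125 [KW]
E.g. (4,4,4,4) → sorted (4,4,4,4): b_1=4>1, not a PF.
4^4 − 125 = 256 − 125 = 131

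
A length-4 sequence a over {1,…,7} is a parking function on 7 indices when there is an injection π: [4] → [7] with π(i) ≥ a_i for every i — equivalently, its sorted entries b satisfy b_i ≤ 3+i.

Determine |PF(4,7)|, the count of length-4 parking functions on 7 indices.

Count = 4·8^3 = 4·512 = 2048
Example (2,1,7,2) → sorted (1,2,2,7): b_i ≤ 3+i ∀i, a PF.

2048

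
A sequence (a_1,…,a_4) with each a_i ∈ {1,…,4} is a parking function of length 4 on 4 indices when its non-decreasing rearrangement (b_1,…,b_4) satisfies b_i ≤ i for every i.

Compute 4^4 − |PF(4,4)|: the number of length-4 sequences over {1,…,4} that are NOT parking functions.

131

Count = 1·5^3 = 1·125 = 125 (Pollak)
E.g. (4,3,2,2) → sorted (2,2,3,4): b_1=2>1, not a PF.
So 256 − 125 = 131 fail.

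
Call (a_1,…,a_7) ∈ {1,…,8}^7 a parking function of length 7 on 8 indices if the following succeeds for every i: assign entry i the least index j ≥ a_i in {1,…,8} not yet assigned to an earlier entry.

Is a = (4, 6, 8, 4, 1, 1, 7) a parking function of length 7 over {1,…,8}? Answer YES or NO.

YES

Rearranged: b = (1, 1, 4, 4, 6, 7, 8).
  b_1=1 ≤ 2
  b_2=1 ≤ 3
  b_3=4 ≤ 4
  b_4=4 ≤ 5
  b_5=6 ≤ 6
  b_6=7 ≤ 7
  b_7=8 ≤ 8
All bounds hold ⇒ YES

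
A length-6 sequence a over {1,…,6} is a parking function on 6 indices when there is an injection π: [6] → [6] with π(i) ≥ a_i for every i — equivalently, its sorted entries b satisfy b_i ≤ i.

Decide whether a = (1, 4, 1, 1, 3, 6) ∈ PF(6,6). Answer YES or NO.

YES

Order a: b = (1, 1, 1, 3, 4, 6).
  b_1=1 ≤ 1
  b_2=1 ≤ 2
  b_3=1 ≤ 3
  b_4=3 ≤ 4
  b_5=4 ≤ 5
  b_6=6 ≤ 6
All bounds hold ⇒ YES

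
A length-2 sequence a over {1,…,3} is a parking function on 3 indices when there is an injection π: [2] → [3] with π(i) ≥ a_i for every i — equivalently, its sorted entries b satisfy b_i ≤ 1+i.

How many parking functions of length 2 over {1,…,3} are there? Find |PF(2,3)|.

8

#PF = (3−2+1)·(3+1)^(2−1) = 2 · 4 = 8 (Konheim–Weiss)
One tuple (1,3) → sorted (1,3): b_i ≤ 1+i ∀i, a PF.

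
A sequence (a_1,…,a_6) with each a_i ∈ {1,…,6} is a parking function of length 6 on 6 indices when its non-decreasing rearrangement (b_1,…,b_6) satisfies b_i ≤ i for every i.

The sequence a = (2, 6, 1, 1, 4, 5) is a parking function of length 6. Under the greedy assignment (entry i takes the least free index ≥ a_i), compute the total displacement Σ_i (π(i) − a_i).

Σπ = 21 ({1..6} each once); Σa = 2+6+1+1+4+5 = 19; disp = 21−19 = 2.

2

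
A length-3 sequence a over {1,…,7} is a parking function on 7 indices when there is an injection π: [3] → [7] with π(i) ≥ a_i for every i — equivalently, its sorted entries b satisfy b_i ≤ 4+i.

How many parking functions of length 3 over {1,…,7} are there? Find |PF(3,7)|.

Count = (7+1−3)·(7+1)^{3−1} = 5×64 = 320 (Pollak)
Example (5,5,2) → sorted (2,5,5): b_i ≤ 4+i ∀i, a PF.

320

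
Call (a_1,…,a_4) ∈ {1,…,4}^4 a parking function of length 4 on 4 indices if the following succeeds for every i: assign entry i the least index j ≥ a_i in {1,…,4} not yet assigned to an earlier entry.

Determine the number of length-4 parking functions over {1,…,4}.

125

#PF = 1·5^3 = 1×125 = 125 [KW]
Example (2,3,1,4) → sorted (1,2,3,4): b_i ≤ i ∀i, a PF.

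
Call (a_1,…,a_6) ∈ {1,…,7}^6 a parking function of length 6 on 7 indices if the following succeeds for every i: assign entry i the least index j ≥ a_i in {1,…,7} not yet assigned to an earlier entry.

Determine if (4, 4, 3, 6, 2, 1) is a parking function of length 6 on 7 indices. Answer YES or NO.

Rearranged: b = (1, 2, 3, 4, 4, 6).
  b_1=1 ≤ 2
  b_2=2 ≤ 3
  b_3=3 ≤ 4
  b_4=4 ≤ 5
  b_5=4 ≤ 6
  b_6=6 ≤ 7
All bounds hold ⇒ YES

YES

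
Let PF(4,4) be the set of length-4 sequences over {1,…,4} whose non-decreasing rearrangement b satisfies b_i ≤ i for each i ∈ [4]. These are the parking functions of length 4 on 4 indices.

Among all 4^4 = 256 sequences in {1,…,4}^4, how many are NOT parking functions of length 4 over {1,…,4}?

131

Count = 1·5^3 = 1 · 125 = 125 [KW]
One tuple (3,4,3,4) → sorted (3,3,4,4): b_1=3>1, not a PF.
4^4 − 125 = 256 − 125 = 131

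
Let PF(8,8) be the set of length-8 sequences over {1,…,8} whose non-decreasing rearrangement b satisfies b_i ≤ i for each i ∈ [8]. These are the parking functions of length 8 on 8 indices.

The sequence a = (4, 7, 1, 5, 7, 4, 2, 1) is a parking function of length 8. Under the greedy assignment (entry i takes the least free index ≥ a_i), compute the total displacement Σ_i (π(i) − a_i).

Σπ(i) = 1+…+8 = 36; Σa = 4+7+1+5+7+4+2+1 = 31; disp = 36−31 = 5.

5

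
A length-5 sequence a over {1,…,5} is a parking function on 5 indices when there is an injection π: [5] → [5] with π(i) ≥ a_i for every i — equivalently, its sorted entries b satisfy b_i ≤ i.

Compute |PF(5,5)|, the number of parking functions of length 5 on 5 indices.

1296

#PF = (5−5+1)·(5+1)^(5−1) = 1 · 1296 = 1296 (Pollak)
One tuple (3,2,1,1,4) → sorted (1,1,2,3,4): b_i ≤ i ∀i, a PF.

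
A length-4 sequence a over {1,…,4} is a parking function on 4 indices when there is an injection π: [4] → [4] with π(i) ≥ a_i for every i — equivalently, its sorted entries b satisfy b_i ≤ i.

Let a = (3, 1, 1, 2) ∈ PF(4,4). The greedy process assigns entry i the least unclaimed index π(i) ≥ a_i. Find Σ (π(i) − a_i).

3

Σπ(i) = 1+…+4 = 10; Σa = 3+1+1+2 = 7; disp = 10−7 = 3.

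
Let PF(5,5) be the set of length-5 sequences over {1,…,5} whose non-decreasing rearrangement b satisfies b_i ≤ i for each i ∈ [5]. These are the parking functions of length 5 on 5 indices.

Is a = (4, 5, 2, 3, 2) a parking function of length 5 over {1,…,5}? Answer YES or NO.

Rearranged: b = (2, 2, 3, 4, 5).
  b_1=2 > 1
  fails at i=1 ⇒ NO

NO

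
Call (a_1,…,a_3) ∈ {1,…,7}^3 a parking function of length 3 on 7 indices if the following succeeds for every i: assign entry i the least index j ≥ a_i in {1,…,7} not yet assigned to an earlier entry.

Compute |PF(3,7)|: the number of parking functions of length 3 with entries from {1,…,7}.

|PF| = (7−3+1)·(7+1)^(3−1) = 5·64 = 320
E.g. (2,5,6) → sorted (2,5,6): b_i ≤ 4+i ∀i, a PF.

320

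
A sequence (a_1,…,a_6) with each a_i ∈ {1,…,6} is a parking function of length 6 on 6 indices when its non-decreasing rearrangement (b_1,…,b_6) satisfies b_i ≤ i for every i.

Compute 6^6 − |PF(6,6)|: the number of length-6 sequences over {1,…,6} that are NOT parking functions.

|PF(6,6)| = 1·7^5 = 1×16807 = 16807
E.g. (2,5,6,6,5,6) → sorted (2,5,5,6,6,6): b_1=2>1, not a PF.
So 46656 − 16807 = 29849 fail.

29849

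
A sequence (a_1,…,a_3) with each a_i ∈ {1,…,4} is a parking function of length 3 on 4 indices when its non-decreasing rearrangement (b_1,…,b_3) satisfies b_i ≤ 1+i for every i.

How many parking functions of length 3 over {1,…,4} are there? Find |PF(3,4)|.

|PF| = 2·5^2 = 2·25 = 50 [KW]
Example (3,3,1) → sorted (1,3,3): b_i ≤ 1+i ∀i, a PF.

50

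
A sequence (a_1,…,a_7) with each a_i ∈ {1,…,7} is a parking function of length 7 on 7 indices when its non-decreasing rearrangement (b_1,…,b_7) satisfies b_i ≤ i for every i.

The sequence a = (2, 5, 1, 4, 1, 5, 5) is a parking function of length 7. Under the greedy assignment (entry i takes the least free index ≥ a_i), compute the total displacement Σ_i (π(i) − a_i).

Σπ(i) = 1+…+7 = 28; Σa = 2+5+1+4+1+5+5 = 23; disp = 28−23 = 5.

5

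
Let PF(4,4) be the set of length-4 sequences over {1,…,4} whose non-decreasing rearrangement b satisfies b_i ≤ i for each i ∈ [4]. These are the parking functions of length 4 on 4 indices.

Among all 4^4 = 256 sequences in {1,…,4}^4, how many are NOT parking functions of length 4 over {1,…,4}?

Count = (5−4)·5^(4−1) = 1 · 125 = 125 (Pollak)
Check (2,2,3,2) → sorted (2,2,2,3): b_1=2>1, not a PF.
Total 256; non-PF = 256−125 = 131

131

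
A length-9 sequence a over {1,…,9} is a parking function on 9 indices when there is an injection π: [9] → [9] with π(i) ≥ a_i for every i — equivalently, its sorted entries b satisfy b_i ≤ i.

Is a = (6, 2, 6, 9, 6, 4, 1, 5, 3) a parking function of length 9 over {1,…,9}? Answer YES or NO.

Sorted: b = (1, 2, 3, 4, 5, 6, 6, 6, 9).
  b_1=1 ≤ 1
  b_2=2 ≤ 2
  b_3=3 ≤ 3
  b_4=4 ≤ 4
  b_5=5 ≤ 5
  b_6=6 ≤ 6
  b_7=6 ≤ 7
  b_8=6 ≤ 8
  b_9=9 ≤ 9
All bounds hold ⇒ YES

YES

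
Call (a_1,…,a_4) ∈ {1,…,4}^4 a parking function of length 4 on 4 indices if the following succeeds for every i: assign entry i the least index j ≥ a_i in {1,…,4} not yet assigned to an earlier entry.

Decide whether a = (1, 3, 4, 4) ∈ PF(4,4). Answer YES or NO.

Rearranged: b = (1, 3, 4, 4).
  b_1=1 ≤ 1
  b_2=3 > 2
  fails at i=2 ⇒ NO

NO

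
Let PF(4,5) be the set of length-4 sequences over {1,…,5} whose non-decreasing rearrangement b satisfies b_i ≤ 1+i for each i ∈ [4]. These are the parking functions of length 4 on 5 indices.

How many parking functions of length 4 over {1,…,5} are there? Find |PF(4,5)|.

432

Count = 2·6^3 = 2·216 = 432
Check (1,1,1,5) → sorted (1,1,1,5): b_i ≤ 1+i ∀i, a PF.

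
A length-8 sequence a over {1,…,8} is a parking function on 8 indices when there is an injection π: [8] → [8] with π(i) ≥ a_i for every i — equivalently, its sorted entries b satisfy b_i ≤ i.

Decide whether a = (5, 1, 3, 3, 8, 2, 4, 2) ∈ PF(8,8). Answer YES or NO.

YES

Rearranged: b = (1, 2, 2, 3, 3, 4, 5, 8).
  b_1=1 ≤ 1
  b_2=2 ≤ 2
  b_3=2 ≤ 3
  b_4=3 ≤ 4
  b_5=3 ≤ 5
  b_6=4 ≤ 6
  b_7=5 ≤ 7
  b_8=8 ≤ 8
All bounds hold ⇒ YES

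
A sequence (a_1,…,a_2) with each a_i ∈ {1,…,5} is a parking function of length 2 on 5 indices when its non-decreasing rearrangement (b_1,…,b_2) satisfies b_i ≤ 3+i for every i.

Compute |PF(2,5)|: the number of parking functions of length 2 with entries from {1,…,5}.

24

|PF| = 4·6^1 = 4×6 = 24 [KW]
One tuple (1,5) → sorted (1,5): b_i ≤ 3+i ∀i, a PF.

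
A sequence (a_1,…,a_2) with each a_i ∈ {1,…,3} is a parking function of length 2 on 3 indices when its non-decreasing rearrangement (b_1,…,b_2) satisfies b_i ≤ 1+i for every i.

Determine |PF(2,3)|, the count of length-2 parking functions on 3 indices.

8

#PF = (3+1−2)·(3+1)^{2−1} = 2×4 = 8 (Konheim–Weiss)
Example (2,3) → sorted (2,3): b_i ≤ 1+i ∀i, a PF.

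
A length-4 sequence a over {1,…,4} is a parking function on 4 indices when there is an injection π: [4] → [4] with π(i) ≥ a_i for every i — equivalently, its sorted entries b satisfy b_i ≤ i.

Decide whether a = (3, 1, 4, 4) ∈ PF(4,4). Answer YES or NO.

NO

Order a: b = (1, 3, 4, 4).
  b_1=1 ≤ 1
  b_2=3 > 2
  fails at i=2 ⇒ NO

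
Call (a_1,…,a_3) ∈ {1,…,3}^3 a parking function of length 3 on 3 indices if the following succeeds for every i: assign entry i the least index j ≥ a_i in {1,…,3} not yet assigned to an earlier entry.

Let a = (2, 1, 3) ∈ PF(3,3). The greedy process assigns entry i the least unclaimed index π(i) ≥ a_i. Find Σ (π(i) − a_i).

Σπ = 6 ({1..3} each once); Σa = 2+1+3 = 6; disp = 6−6 = 0.

0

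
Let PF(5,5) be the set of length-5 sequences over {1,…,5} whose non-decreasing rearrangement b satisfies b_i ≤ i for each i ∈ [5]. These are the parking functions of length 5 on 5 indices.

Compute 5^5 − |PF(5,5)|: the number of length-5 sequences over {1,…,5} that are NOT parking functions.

1829

Count = (5−5+1)·(5+1)^(5−1) = 1×1296 = 1296 (Pollak)
One tuple (4,5,3,4,4) → sorted (3,4,4,4,5): b_1=3>1, not a PF.
So 3125 − 1296 = 1829 fail.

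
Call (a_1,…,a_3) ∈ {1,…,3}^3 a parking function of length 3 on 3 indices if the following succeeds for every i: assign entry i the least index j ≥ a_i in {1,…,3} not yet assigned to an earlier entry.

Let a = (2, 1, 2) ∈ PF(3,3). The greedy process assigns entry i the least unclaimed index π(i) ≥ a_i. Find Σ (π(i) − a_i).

Σπ = 6 ({1..3} each once); Σa = 2+1+2 = 5; disp = 6−5 = 1.

1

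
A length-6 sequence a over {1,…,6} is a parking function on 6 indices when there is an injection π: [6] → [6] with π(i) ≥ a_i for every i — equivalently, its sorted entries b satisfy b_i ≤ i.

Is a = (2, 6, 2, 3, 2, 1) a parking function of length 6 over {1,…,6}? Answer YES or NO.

Order a: b = (1, 2, 2, 2, 3, 6).
  b_1=1 ≤ 1
  b_2=2 ≤ 2
  b_3=2 ≤ 3
  b_4=2 ≤ 4
  b_5=3 ≤ 5
  b_6=6 ≤ 6
All bounds hold ⇒ YES

YES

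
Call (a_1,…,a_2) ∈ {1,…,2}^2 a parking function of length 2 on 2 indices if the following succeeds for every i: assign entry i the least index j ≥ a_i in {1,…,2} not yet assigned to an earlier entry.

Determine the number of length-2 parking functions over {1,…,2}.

Count = (2−2+1)·(2+1)^(2−1) = 1·3 = 3 [KW]
Example (2,1) → sorted (1,2): b_i ≤ i ∀i, a PF.

3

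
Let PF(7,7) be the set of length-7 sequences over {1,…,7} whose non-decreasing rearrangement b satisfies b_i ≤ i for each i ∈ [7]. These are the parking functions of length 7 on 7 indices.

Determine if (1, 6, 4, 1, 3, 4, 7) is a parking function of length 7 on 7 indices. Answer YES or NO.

Sorted: b = (1, 1, 3, 4, 4, 6, 7).
  b_1=1 ≤ 1
  b_2=1 ≤ 2
  b_3=3 ≤ 3
  b_4=4 ≤ 4
  b_5=4 ≤ 5
  b_6=6 ≤ 6
  b_7=7 ≤ 7
All bounds hold ⇒ YES

YES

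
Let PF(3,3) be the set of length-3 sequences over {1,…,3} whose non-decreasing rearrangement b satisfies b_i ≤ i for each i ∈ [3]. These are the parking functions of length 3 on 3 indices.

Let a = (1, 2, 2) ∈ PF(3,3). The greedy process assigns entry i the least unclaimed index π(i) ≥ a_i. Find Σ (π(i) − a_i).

1

Σπ = 6 ({1..3} each once); Σa = 1+2+2 = 5; disp = 6−5 = 1.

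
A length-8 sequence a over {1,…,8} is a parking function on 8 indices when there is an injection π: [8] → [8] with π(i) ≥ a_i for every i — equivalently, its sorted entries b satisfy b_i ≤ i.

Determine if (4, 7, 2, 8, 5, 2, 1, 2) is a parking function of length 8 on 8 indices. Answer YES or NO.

Sorted: b = (1, 2, 2, 2, 4, 5, 7, 8).
  b_1=1 ≤ 1
  b_2=2 ≤ 2
  b_3=2 ≤ 3
  b_4=2 ≤ 4
  b_5=4 ≤ 5
  b_6=5 ≤ 6
  b_7=7 ≤ 7
  b_8=8 ≤ 8
All bounds hold ⇒ YES

YES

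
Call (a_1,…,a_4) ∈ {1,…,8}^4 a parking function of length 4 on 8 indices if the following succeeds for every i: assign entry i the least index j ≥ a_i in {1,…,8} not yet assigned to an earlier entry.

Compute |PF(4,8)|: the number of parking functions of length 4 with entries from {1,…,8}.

3645

#PF = (8−4+1)·(8+1)^(4−1) = 5·729 = 3645 [KW]
Example (2,4,2,3) → sorted (2,2,3,4): b_i ≤ 4+i ∀i, a PF.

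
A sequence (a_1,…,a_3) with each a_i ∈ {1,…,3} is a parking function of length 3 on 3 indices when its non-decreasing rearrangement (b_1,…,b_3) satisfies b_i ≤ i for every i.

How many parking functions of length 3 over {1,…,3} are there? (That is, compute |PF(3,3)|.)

Count = (3+1−3)·(3+1)^{3−1} = 1×16 = 16
Check (1,1,2) → sorted (1,1,2): b_i ≤ i ∀i, a PF.

16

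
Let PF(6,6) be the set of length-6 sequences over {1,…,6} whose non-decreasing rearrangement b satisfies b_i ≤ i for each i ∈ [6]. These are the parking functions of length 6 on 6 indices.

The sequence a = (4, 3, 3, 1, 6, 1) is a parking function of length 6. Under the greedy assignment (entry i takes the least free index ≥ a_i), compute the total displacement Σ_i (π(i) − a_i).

3

Σπ = 6·7/2 = 21 (π permutes [6]); Σa = 4+3+3+1+6+1 = 18; disp = 21−18 = 3.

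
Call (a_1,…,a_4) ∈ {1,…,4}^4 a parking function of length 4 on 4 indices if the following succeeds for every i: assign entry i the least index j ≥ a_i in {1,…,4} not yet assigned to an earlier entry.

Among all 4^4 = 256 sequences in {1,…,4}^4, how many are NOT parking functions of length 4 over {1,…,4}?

|PF| = (4+1−4)·(4+1)^{4−1} = 1·125 = 125 [KW]
One tuple (4,3,3,2) → sorted (2,3,3,4): b_1=2>1, not a PF.
So 256 − 125 = 131 fail.

131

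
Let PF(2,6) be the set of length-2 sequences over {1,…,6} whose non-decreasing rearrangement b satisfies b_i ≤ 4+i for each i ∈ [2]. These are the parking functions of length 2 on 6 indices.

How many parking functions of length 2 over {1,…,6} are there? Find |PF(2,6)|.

35

#PF = 5·7^1 = 5·7 = 35 (Konheim–Weiss)
One tuple (4,1) → sorted (1,4): b_i ≤ 4+i ∀i, a PF.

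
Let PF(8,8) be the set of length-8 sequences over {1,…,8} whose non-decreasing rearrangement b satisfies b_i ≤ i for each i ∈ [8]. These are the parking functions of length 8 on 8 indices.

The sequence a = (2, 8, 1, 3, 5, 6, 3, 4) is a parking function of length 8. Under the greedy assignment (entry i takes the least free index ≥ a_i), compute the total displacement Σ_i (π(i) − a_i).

4

Σπ = 8·9/2 = 36 (π permutes [8]); Σa = 2+8+1+3+5+6+3+4 = 32; disp = 36−32 = 4.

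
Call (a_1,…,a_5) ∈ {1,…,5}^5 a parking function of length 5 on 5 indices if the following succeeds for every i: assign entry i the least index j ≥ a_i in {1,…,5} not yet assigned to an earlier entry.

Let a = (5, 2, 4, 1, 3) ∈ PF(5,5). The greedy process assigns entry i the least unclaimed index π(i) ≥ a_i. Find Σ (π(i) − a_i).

0

Σπ = 15 ({1..5} each once); Σa = 5+2+4+1+3 = 15; disp = 15−15 = 0.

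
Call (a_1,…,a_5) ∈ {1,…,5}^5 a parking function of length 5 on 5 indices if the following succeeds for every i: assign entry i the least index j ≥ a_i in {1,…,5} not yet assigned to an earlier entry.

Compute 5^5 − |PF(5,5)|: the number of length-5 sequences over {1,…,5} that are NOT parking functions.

1829

|PF| = 1·6^4 = 1·1296 = 1296 (Konheim–Weiss)
E.g. (4,4,4,3,4) → sorted (3,4,4,4,4): b_1=3>1, not a PF.
Total 3125; non-PF = 3125−1296 = 1829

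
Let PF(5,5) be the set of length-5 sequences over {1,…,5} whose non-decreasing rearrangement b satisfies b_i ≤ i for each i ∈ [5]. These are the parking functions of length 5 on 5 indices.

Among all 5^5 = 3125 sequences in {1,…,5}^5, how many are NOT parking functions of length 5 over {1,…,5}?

1829

Count = (6−5)·6^(5−1) = 1·1296 = 1296 (Konheim–Weiss)
Check (3,5,4,5,5) → sorted (3,4,5,5,5): b_1=3>1, not a PF.
So 3125 − 1296 = 1829 fail.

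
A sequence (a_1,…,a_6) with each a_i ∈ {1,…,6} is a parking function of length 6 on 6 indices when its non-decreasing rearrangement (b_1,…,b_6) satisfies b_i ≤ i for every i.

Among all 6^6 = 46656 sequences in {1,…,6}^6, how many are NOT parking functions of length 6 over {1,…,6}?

Count = (6+1−6)·(6+1)^{6−1} = 1·16807 = 16807 [KW]
Check (6,3,6,5,6,6) → sorted (3,5,6,6,6,6): b_1=3>1, not a PF.
6^6 − 16807 = 46656 − 16807 = 29849

29849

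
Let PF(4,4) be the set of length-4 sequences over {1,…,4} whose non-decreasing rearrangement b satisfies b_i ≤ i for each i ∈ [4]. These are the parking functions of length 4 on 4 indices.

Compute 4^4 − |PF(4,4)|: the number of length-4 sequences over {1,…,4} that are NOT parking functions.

Count = 1·5^3 = 1·125 = 125 (Konheim–Weiss)
Example (4,4,1,4) → sorted (1,4,4,4): b_2=4>2, not a PF.
Total 256; non-PF = 256−125 = 131

131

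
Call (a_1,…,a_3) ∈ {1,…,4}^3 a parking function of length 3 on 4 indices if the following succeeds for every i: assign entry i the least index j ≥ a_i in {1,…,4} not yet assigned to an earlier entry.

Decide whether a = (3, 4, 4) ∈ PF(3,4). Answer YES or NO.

NO

Sorted: b = (3, 4, 4).
  b_1=3 > 2
  fails at i=1 ⇒ NO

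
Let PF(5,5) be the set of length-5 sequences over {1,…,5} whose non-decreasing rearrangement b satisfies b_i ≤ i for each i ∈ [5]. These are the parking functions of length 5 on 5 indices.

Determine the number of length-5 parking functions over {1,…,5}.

Count = (5+1−5)·(5+1)^{5−1} = 1·1296 = 1296 (Konheim–Weiss)
Check (5,4,1,2,1) → sorted (1,1,2,4,5): b_i ≤ i ∀i, a PF.

1296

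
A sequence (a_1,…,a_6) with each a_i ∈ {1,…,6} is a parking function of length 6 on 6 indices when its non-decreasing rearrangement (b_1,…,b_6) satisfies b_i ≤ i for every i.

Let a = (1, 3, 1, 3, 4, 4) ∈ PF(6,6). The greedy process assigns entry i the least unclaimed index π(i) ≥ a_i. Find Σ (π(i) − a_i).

Σπ(i) = 1+…+6 = 21; Σa = 1+3+1+3+4+4 = 16; disp = 21−16 = 5.

5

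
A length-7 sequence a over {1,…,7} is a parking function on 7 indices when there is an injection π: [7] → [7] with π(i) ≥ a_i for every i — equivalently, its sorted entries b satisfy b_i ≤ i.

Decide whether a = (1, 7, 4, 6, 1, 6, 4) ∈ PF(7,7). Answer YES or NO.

Order a: b = (1, 1, 4, 4, 6, 6, 7).
  b_1=1 ≤ 1
  b_2=1 ≤ 2
  b_3=4 > 3
  fails at i=3 ⇒ NO

NO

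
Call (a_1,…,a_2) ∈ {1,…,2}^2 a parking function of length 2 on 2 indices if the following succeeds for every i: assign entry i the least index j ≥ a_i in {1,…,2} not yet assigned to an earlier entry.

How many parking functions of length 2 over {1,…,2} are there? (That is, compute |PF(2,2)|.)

Count = 1·3^1 = 1·3 = 3 (Konheim–Weiss)
E.g. (2,1) → sorted (1,2): b_i ≤ i ∀i, a PF.

3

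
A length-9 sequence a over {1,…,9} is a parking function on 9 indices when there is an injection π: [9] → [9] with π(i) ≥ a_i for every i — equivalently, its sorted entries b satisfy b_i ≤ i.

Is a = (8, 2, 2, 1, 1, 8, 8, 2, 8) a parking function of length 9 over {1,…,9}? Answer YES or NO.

Order a: b = (1, 1, 2, 2, 2, 8, 8, 8, 8).
  b_1=1 ≤ 1
  b_2=1 ≤ 2
  b_3=2 ≤ 3
  b_4=2 ≤ 4
  b_5=2 ≤ 5
  b_6=8 > 6
  fails at i=6 ⇒ NO

NO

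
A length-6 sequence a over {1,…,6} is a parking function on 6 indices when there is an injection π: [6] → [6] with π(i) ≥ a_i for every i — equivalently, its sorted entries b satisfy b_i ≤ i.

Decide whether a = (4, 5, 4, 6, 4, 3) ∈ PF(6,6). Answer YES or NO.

Sorted: b = (3, 4, 4, 4, 5, 6).
  b_1=3 > 1
  fails at i=1 ⇒ NO

NO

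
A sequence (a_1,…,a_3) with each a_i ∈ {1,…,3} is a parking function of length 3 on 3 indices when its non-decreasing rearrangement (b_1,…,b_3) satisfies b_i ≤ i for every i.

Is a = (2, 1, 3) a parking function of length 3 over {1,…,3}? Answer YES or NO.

Sorted: b = (1, 2, 3).
  b_1=1 ≤ 1
  b_2=2 ≤ 2
  b_3=3 ≤ 3
All bounds hold ⇒ YES

YES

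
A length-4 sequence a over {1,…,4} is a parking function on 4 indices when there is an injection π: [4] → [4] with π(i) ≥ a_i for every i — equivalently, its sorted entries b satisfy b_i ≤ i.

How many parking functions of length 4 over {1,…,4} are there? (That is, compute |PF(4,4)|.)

|PF(4,4)| = (4−4+1)·(4+1)^(4−1) = 1 · 125 = 125
Check (3,3,1,1) → sorted (1,1,3,3): b_i ≤ i ∀i, a PF.

125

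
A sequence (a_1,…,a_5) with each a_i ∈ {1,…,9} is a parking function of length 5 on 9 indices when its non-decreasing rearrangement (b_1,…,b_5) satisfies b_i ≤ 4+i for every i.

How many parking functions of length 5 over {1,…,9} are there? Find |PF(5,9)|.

50000

Count = 5·10^4 = 5×10000 = 50000 (Konheim–Weiss)
Check (9,5,1,5,3) → sorted (1,3,5,5,9): b_i ≤ 4+i ∀i, a PF.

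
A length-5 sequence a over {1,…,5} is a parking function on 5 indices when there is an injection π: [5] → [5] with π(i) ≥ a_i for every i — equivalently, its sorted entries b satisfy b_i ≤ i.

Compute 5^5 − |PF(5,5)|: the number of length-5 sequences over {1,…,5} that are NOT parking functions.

#PF = (5−5+1)·(5+1)^(5−1) = 1·1296 = 1296 [KW]
Check (5,5,5,4,2) → sorted (2,4,5,5,5): b_1=2>1, not a PF.
Total 3125; non-PF = 3125−1296 = 1829

1829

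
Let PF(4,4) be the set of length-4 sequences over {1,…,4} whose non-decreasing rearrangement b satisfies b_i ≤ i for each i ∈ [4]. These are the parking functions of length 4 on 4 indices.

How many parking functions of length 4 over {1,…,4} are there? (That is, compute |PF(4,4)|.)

|PF(4,4)| = (4−4+1)·(4+1)^(4−1) = 1 · 125 = 125 (Konheim–Weiss)
Example (2,1,4,2) → sorted (1,2,2,4): b_i ≤ i ∀i, a PF.

125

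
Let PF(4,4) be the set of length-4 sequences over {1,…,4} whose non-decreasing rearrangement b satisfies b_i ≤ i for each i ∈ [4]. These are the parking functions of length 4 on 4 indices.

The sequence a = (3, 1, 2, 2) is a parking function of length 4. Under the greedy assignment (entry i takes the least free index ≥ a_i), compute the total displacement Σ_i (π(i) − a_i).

2

Σπ(i) = 1+…+4 = 10; Σa = 3+1+2+2 = 8; disp = 10−8 = 2.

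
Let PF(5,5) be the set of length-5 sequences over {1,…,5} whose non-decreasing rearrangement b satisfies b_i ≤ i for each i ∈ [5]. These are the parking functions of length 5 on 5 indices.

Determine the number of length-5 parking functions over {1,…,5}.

1296

|PF| = (5−5+1)·(5+1)^(5−1) = 1 · 1296 = 1296
Check (4,1,3,2,5) → sorted (1,2,3,4,5): b_i ≤ i ∀i, a PF.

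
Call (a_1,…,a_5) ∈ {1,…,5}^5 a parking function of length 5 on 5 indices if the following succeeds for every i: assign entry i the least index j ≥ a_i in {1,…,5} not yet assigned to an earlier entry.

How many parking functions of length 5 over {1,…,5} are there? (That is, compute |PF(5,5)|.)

1296

|PF(5,5)| = 1·6^4 = 1×1296 = 1296 [KW]
Example (1,5,3,2,2) → sorted (1,2,2,3,5): b_i ≤ i ∀i, a PF.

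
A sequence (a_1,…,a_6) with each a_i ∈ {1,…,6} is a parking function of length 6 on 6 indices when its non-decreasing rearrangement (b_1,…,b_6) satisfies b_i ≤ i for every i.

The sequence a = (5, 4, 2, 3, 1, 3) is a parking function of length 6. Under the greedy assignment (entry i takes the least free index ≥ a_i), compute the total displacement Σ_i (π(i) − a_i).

Σπ(i) = 1+…+6 = 21; Σa = 5+4+2+3+1+3 = 18; disp = 21−18 = 3.

3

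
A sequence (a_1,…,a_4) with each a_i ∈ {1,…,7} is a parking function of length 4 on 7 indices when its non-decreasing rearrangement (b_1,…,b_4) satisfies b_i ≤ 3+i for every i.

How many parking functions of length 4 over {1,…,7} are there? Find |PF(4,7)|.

Count = (7−4+1)·(7+1)^(4−1) = 4×512 = 2048 [KW]
E.g. (5,6,1,4) → sorted (1,4,5,6): b_i ≤ 3+i ∀i, a PF.

2048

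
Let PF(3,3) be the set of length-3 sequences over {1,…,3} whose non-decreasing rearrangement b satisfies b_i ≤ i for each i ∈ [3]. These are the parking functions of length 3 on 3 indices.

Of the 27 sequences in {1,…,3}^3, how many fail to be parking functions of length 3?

|PF(3,3)| = (4−3)·4^(3−1) = 1 · 16 = 16
One tuple (3,3,3) → sorted (3,3,3): b_1=3>1, not a PF.
Total 27; non-PF = 27−16 = 11

11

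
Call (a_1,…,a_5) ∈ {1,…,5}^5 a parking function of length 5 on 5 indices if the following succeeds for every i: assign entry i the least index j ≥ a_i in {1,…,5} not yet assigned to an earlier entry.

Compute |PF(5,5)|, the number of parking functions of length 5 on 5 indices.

|PF(5,5)| = (5+1−5)·(5+1)^{5−1} = 1 · 1296 = 1296 [KW]
Example (3,1,1,2,3) → sorted (1,1,2,3,3): b_i ≤ i ∀i, a PF.

1296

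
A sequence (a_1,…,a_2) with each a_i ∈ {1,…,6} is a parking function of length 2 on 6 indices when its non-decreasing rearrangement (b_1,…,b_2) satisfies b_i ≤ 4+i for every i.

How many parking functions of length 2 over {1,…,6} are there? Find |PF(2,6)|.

35

|PF(2,6)| = (6+1−2)·(6+1)^{2−1} = 5 · 7 = 35
Check (1,5) → sorted (1,5): b_i ≤ 4+i ∀i, a PF.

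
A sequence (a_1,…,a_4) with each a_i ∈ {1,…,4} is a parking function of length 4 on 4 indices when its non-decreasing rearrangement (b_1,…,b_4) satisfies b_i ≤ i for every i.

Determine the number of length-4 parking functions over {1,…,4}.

125

|PF(4,4)| = (4+1−4)·(4+1)^{4−1} = 1×125 = 125 [KW]
E.g. (3,4,2,1) → sorted (1,2,3,4): b_i ≤ i ∀i, a PF.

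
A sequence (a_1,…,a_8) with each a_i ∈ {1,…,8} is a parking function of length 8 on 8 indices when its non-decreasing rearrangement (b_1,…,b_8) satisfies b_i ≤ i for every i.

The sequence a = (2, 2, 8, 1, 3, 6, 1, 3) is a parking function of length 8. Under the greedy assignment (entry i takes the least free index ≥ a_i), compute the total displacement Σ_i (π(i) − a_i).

Σπ(i) = 1+…+8 = 36; Σa = 2+2+8+1+3+6+1+3 = 26; disp = 36−26 = 10.

10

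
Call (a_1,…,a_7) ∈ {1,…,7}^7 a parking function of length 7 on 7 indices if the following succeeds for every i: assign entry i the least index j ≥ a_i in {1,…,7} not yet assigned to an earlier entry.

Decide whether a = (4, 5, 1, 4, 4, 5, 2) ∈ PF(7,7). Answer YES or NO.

Sorted: b = (1, 2, 4, 4, 4, 5, 5).
  b_1=1 ≤ 1
  b_2=2 ≤ 2
  b_3=4 > 3
  fails at i=3 ⇒ NO

NO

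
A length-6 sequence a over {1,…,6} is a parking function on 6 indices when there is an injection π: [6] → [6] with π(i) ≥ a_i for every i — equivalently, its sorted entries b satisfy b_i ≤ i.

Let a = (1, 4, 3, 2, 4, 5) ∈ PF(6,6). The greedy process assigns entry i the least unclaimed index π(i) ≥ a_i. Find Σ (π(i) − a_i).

Σπ = 21 ({1..6} each once); Σa = 1+4+3+2+4+5 = 19; disp = 21−19 = 2.

2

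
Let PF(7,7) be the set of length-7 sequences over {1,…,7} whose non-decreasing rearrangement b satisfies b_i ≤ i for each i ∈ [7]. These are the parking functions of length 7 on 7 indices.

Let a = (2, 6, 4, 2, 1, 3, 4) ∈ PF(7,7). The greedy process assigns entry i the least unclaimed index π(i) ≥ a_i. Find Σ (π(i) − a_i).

Σπ = 28 ({1..7} each once); Σa = 2+6+4+2+1+3+4 = 22; disp = 28−22 = 6.

6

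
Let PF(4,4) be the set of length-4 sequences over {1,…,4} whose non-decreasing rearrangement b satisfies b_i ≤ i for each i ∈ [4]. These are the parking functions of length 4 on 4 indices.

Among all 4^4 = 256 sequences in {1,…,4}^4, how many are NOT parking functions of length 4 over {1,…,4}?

Count = (4+1−4)·(4+1)^{4−1} = 1·125 = 125
Example (3,4,4,4) → sorted (3,4,4,4): b_1=3>1, not a PF.
4^4 − 125 = 256 − 125 = 131

131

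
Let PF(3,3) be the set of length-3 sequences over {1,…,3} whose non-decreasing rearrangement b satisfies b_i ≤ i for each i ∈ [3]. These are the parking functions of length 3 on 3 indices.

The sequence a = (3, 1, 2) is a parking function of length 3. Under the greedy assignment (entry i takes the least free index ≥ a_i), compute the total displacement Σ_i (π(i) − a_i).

Σπ = 3·4/2 = 6 (π permutes [3]); Σa = 3+1+2 = 6; disp = 6−6 = 0.

0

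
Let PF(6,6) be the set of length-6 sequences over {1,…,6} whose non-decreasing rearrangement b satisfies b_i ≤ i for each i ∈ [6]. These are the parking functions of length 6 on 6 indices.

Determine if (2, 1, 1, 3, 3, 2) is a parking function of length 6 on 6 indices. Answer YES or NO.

Order a: b = (1, 1, 2, 2, 3, 3).
  b_1=1 ≤ 1
  b_2=1 ≤ 2
  b_3=2 ≤ 3
  b_4=2 ≤ 4
  b_5=3 ≤ 5
  b_6=3 ≤ 6
All bounds hold ⇒ YES

YES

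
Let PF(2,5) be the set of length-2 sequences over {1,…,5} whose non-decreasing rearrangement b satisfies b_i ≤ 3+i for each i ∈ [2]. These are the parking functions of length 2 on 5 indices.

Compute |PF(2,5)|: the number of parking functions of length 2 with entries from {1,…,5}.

|PF| = 4·6^1 = 4×6 = 24
Check (4,5) → sorted (4,5): b_i ≤ 3+i ∀i, a PF.

24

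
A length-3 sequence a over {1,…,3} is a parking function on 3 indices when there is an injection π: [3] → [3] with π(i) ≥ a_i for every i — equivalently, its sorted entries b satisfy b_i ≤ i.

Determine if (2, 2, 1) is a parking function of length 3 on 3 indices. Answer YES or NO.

Rearranged: b = (1, 2, 2).
  b_1=1 ≤ 1
  b_2=2 ≤ 2
  b_3=2 ≤ 3
All bounds hold ⇒ YES

YES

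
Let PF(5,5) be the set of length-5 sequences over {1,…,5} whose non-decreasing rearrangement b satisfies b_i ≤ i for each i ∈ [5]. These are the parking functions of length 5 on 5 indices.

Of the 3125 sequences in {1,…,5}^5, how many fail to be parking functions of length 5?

1829

|PF(5,5)| = 1·6^4 = 1 · 1296 = 1296 (Konheim–Weiss)
Example (4,3,5,4,5) → sorted (3,4,4,5,5): b_1=3>1, not a PF.
5^5 − 1296 = 3125 − 1296 = 1829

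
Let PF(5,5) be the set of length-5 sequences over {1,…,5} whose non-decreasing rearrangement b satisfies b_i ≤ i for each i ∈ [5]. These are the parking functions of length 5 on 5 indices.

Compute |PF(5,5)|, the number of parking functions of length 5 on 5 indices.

|PF(5,5)| = (5−5+1)·(5+1)^(5−1) = 1 · 1296 = 1296 (Konheim–Weiss)
One tuple (3,1,1,3,5) → sorted (1,1,3,3,5): b_i ≤ i ∀i, a PF.

1296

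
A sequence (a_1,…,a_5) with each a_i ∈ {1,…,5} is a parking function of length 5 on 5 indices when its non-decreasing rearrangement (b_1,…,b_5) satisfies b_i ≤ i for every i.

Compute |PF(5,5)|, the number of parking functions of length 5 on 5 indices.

Count = 1·6^4 = 1×1296 = 1296 [KW]
One tuple (2,2,1,2,4) → sorted (1,2,2,2,4): b_i ≤ i ∀i, a PF.

1296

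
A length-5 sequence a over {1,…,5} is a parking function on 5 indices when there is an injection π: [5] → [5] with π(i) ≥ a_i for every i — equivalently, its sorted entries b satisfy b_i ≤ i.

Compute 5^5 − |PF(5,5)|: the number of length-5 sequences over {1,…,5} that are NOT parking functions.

|PF(5,5)| = 1·6^4 = 1·1296 = 1296 (Pollak)
One tuple (2,3,2,4,2) → sorted (2,2,2,3,4): b_1=2>1, not a PF.
So 3125 − 1296 = 1829 fail.

1829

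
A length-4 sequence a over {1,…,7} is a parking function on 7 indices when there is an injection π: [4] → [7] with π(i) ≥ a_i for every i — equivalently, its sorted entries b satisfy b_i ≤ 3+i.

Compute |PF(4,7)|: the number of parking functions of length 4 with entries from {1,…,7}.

2048

#PF = (7+1−4)·(7+1)^{4−1} = 4·512 = 2048 (Konheim–Weiss)
One tuple (4,5,5,1) → sorted (1,4,5,5): b_i ≤ 3+i ∀i, a PF.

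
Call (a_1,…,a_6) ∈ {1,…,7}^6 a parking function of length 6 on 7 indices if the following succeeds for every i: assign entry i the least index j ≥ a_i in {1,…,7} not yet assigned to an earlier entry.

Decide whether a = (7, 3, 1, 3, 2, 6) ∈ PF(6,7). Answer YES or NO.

Rearranged: b = (1, 2, 3, 3, 6, 7).
  b_1=1 ≤ 2
  b_2=2 ≤ 3
  b_3=3 ≤ 4
  b_4=3 ≤ 5
  b_5=6 ≤ 6
  b_6=7 ≤ 7
All bounds hold ⇒ YES

YES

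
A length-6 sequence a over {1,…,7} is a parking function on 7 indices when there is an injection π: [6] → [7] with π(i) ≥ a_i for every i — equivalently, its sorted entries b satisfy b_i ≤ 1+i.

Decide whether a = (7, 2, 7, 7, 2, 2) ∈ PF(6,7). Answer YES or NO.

NO

Rearranged: b = (2, 2, 2, 7, 7, 7).
  b_1=2 ≤ 2
  b_2=2 ≤ 3
  b_3=2 ≤ 4
  b_4=7 > 5
  fails at i=4 ⇒ NO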